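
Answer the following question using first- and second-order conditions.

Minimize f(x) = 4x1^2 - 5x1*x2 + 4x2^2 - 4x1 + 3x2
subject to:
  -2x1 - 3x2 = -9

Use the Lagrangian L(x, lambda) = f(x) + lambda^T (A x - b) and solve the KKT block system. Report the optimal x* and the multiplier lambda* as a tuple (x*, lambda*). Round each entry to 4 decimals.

Form the Lagrangian:
  L(x, lambda) = (1/2) x^T Q x + c^T x + lambda^T (A x - b)
Stationarity (grad_x L = 0): Q x + c + A^T lambda = 0.
Primal feasibility: A x = b.

This gives the KKT block system:
  [ Q   A^T ] [ x     ]   [-c ]
  [ A    0  ] [ lambda ] = [ b ]

Solving the linear system:
  x*      = (2.0305, 1.6463)
  lambda* = (2.0061)
  f(x*)   = 7.436

x* = (2.0305, 1.6463), lambda* = (2.0061)


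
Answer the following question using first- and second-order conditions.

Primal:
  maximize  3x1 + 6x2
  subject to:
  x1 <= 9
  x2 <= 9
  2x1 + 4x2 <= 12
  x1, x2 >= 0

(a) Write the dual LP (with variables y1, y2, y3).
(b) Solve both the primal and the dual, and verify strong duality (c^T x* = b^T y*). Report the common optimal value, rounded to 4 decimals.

The standard primal-dual pair for 'max c^T x s.t. A x <= b, x >= 0' is:
  Dual:  min b^T y  s.t.  A^T y >= c,  y >= 0.

So the dual LP is:
  minimize  9y1 + 9y2 + 12y3
  subject to:
    y1 + 2y3 >= 3
    y2 + 4y3 >= 6
    y1, y2, y3 >= 0

Solving the primal: x* = (6, 0).
  primal value c^T x* = 18.
Solving the dual: y* = (0, 0, 1.5).
  dual value b^T y* = 18.
Strong duality: c^T x* = b^T y*. Confirmed.

18


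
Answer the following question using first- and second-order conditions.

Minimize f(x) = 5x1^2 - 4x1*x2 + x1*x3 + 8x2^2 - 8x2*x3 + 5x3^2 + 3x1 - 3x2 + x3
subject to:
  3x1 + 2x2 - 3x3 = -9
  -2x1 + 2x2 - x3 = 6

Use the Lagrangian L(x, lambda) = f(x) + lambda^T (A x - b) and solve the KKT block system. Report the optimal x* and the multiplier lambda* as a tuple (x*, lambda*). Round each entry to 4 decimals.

Form the Lagrangian:
  L(x, lambda) = (1/2) x^T Q x + c^T x + lambda^T (A x - b)
Stationarity (grad_x L = 0): Q x + c + A^T lambda = 0.
Primal feasibility: A x = b.

This gives the KKT block system:
  [ Q   A^T ] [ x     ]   [-c ]
  [ A    0  ] [ lambda ] = [ b ]

Solving the linear system:
  x*      = (-2.7673, 0.5235, 0.5817)
  lambda* = (2.8787, -8.7748)
  f(x*)   = 34.633

x* = (-2.7673, 0.5235, 0.5817), lambda* = (2.8787, -8.7748)


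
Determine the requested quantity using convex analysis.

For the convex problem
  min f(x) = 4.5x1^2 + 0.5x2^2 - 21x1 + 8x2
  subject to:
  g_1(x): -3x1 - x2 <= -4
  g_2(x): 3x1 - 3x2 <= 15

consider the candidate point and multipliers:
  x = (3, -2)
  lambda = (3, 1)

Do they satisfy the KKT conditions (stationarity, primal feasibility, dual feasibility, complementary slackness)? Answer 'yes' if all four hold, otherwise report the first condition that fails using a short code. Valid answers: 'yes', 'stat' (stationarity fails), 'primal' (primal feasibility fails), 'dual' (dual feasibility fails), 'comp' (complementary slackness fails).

Gradient of f: grad f(x) = Q x + c = (6, 6)
Constraint values g_i(x) = a_i^T x - b_i:
  g_1((3, -2)) = -3
  g_2((3, -2)) = 0
Stationarity residual: grad f(x) + sum_i lambda_i a_i = (0, 0)
  -> stationarity OK
Primal feasibility (all g_i <= 0): OK
Dual feasibility (all lambda_i >= 0): OK
Complementary slackness (lambda_i * g_i(x) = 0 for all i): FAILS

Verdict: the first failing condition is complementary_slackness -> comp.

comp


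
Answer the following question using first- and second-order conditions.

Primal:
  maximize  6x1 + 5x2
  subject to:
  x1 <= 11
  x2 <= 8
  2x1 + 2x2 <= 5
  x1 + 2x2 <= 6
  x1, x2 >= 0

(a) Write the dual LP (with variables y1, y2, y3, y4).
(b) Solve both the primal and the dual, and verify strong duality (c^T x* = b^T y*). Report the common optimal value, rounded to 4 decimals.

The standard primal-dual pair for 'max c^T x s.t. A x <= b, x >= 0' is:
  Dual:  min b^T y  s.t.  A^T y >= c,  y >= 0.

So the dual LP is:
  minimize  11y1 + 8y2 + 5y3 + 6y4
  subject to:
    y1 + 2y3 + y4 >= 6
    y2 + 2y3 + 2y4 >= 5
    y1, y2, y3, y4 >= 0

Solving the primal: x* = (2.5, 0).
  primal value c^T x* = 15.
Solving the dual: y* = (0, 0, 3, 0).
  dual value b^T y* = 15.
Strong duality: c^T x* = b^T y*. Confirmed.

15


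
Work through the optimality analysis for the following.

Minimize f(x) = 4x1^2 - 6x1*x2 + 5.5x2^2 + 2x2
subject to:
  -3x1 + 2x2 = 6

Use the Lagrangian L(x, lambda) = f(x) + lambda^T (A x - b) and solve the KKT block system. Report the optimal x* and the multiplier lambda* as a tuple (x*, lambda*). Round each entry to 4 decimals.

Form the Lagrangian:
  L(x, lambda) = (1/2) x^T Q x + c^T x + lambda^T (A x - b)
Stationarity (grad_x L = 0): Q x + c + A^T lambda = 0.
Primal feasibility: A x = b.

This gives the KKT block system:
  [ Q   A^T ] [ x     ]   [-c ]
  [ A    0  ] [ lambda ] = [ b ]

Solving the linear system:
  x*      = (-2.339, -0.5085)
  lambda* = (-5.2203)
  f(x*)   = 15.1525

x* = (-2.339, -0.5085), lambda* = (-5.2203)


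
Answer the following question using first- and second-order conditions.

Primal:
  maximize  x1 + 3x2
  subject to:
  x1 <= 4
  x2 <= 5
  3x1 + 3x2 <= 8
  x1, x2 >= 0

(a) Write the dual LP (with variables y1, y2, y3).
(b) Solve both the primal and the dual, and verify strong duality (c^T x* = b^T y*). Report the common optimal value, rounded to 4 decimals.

The standard primal-dual pair for 'max c^T x s.t. A x <= b, x >= 0' is:
  Dual:  min b^T y  s.t.  A^T y >= c,  y >= 0.

So the dual LP is:
  minimize  4y1 + 5y2 + 8y3
  subject to:
    y1 + 3y3 >= 1
    y2 + 3y3 >= 3
    y1, y2, y3 >= 0

Solving the primal: x* = (0, 2.6667).
  primal value c^T x* = 8.
Solving the dual: y* = (0, 0, 1).
  dual value b^T y* = 8.
Strong duality: c^T x* = b^T y*. Confirmed.

8


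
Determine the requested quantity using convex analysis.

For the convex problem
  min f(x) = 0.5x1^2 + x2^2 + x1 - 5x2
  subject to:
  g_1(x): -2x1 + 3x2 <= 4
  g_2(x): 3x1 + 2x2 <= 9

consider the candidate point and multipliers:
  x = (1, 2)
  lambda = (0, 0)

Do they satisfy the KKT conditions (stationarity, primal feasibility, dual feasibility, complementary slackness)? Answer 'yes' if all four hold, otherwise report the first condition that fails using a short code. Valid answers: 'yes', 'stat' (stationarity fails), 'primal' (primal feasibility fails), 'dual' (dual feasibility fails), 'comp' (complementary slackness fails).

Gradient of f: grad f(x) = Q x + c = (2, -1)
Constraint values g_i(x) = a_i^T x - b_i:
  g_1((1, 2)) = 0
  g_2((1, 2)) = -2
Stationarity residual: grad f(x) + sum_i lambda_i a_i = (2, -1)
  -> stationarity FAILS
Primal feasibility (all g_i <= 0): OK
Dual feasibility (all lambda_i >= 0): OK
Complementary slackness (lambda_i * g_i(x) = 0 for all i): OK

Verdict: the first failing condition is stationarity -> stat.

stat


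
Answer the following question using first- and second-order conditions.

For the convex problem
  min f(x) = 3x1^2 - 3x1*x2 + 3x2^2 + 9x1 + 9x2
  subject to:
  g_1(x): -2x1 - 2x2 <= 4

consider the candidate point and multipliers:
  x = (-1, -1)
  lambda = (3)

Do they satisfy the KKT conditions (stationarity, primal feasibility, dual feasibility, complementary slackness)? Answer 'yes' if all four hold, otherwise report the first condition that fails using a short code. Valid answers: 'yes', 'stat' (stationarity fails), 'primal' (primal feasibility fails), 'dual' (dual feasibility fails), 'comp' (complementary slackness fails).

Gradient of f: grad f(x) = Q x + c = (6, 6)
Constraint values g_i(x) = a_i^T x - b_i:
  g_1((-1, -1)) = 0
Stationarity residual: grad f(x) + sum_i lambda_i a_i = (0, 0)
  -> stationarity OK
Primal feasibility (all g_i <= 0): OK
Dual feasibility (all lambda_i >= 0): OK
Complementary slackness (lambda_i * g_i(x) = 0 for all i): OK

Verdict: yes, KKT holds.

yes


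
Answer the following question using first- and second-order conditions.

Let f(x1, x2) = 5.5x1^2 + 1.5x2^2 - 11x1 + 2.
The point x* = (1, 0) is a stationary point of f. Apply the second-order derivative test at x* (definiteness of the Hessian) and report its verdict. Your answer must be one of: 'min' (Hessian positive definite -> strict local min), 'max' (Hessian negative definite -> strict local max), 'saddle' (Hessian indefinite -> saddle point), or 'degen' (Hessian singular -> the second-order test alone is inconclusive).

Compute the Hessian H = grad^2 f:
  H = [[11, 0], [0, 3]]
Verify stationarity: grad f(x*) = H x* + g = (0, 0).
Eigenvalues of H: 3, 11.
Both eigenvalues > 0, so H is positive definite -> x* is a strict local min.

min


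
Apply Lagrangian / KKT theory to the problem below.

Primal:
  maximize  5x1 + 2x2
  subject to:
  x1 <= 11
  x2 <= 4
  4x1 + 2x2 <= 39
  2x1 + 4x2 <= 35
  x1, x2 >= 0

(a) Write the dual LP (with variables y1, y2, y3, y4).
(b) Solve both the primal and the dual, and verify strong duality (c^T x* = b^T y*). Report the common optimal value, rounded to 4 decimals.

The standard primal-dual pair for 'max c^T x s.t. A x <= b, x >= 0' is:
  Dual:  min b^T y  s.t.  A^T y >= c,  y >= 0.

So the dual LP is:
  minimize  11y1 + 4y2 + 39y3 + 35y4
  subject to:
    y1 + 4y3 + 2y4 >= 5
    y2 + 2y3 + 4y4 >= 2
    y1, y2, y3, y4 >= 0

Solving the primal: x* = (9.75, 0).
  primal value c^T x* = 48.75.
Solving the dual: y* = (0, 0, 1.25, 0).
  dual value b^T y* = 48.75.
Strong duality: c^T x* = b^T y*. Confirmed.

48.75


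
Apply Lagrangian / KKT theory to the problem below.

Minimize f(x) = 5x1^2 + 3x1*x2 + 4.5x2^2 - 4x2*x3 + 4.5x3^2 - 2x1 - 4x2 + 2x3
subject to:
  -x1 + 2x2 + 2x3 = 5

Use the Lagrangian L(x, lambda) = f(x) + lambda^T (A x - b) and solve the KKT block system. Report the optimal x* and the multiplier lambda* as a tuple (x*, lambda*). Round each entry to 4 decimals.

Form the Lagrangian:
  L(x, lambda) = (1/2) x^T Q x + c^T x + lambda^T (A x - b)
Stationarity (grad_x L = 0): Q x + c + A^T lambda = 0.
Primal feasibility: A x = b.

This gives the KKT block system:
  [ Q   A^T ] [ x     ]   [-c ]
  [ A    0  ] [ lambda ] = [ b ]

Solving the linear system:
  x*      = (-0.4302, 1.4229, 0.862)
  lambda* = (-2.0335)
  f(x*)   = 3.5302

x* = (-0.4302, 1.4229, 0.862), lambda* = (-2.0335)


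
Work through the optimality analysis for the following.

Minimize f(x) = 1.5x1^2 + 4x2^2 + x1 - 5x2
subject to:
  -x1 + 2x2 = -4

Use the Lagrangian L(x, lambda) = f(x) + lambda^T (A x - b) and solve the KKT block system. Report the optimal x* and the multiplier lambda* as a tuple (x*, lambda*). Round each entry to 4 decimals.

Form the Lagrangian:
  L(x, lambda) = (1/2) x^T Q x + c^T x + lambda^T (A x - b)
Stationarity (grad_x L = 0): Q x + c + A^T lambda = 0.
Primal feasibility: A x = b.

This gives the KKT block system:
  [ Q   A^T ] [ x     ]   [-c ]
  [ A    0  ] [ lambda ] = [ b ]

Solving the linear system:
  x*      = (1.9, -1.05)
  lambda* = (6.7)
  f(x*)   = 16.975

x* = (1.9, -1.05), lambda* = (6.7)


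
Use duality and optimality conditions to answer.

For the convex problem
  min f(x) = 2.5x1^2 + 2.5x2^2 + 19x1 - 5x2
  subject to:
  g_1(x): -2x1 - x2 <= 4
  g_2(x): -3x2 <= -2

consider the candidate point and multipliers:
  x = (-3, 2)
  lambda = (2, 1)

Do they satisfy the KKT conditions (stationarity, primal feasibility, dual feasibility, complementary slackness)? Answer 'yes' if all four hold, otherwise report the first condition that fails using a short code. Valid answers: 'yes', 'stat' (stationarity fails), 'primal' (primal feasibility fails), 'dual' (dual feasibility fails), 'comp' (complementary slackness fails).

Gradient of f: grad f(x) = Q x + c = (4, 5)
Constraint values g_i(x) = a_i^T x - b_i:
  g_1((-3, 2)) = 0
  g_2((-3, 2)) = -4
Stationarity residual: grad f(x) + sum_i lambda_i a_i = (0, 0)
  -> stationarity OK
Primal feasibility (all g_i <= 0): OK
Dual feasibility (all lambda_i >= 0): OK
Complementary slackness (lambda_i * g_i(x) = 0 for all i): FAILS

Verdict: the first failing condition is complementary_slackness -> comp.

comp


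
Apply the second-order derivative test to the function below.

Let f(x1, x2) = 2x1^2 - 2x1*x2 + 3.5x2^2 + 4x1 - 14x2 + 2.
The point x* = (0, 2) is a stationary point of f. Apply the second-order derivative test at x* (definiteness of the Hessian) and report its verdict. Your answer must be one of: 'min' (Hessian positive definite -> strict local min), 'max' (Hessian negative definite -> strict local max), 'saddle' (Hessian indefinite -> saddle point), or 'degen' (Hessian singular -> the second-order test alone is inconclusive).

Compute the Hessian H = grad^2 f:
  H = [[4, -2], [-2, 7]]
Verify stationarity: grad f(x*) = H x* + g = (0, 0).
Eigenvalues of H: 3, 8.
Both eigenvalues > 0, so H is positive definite -> x* is a strict local min.

min


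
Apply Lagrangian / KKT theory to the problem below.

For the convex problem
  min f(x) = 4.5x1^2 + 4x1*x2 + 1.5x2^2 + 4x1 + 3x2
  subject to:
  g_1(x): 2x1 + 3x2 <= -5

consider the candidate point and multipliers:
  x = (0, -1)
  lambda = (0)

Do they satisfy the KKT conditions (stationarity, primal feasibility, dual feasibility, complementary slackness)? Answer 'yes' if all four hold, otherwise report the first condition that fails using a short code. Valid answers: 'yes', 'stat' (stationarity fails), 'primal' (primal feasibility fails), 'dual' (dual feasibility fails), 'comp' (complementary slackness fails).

Gradient of f: grad f(x) = Q x + c = (0, 0)
Constraint values g_i(x) = a_i^T x - b_i:
  g_1((0, -1)) = 2
Stationarity residual: grad f(x) + sum_i lambda_i a_i = (0, 0)
  -> stationarity OK
Primal feasibility (all g_i <= 0): FAILS
Dual feasibility (all lambda_i >= 0): OK
Complementary slackness (lambda_i * g_i(x) = 0 for all i): OK

Verdict: the first failing condition is primal_feasibility -> primal.

primal


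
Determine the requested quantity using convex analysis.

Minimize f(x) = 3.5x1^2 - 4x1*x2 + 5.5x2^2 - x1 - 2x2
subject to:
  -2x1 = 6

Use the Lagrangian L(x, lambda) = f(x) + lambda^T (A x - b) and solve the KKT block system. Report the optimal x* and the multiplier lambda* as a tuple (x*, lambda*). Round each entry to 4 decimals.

Form the Lagrangian:
  L(x, lambda) = (1/2) x^T Q x + c^T x + lambda^T (A x - b)
Stationarity (grad_x L = 0): Q x + c + A^T lambda = 0.
Primal feasibility: A x = b.

This gives the KKT block system:
  [ Q   A^T ] [ x     ]   [-c ]
  [ A    0  ] [ lambda ] = [ b ]

Solving the linear system:
  x*      = (-3, -0.9091)
  lambda* = (-9.1818)
  f(x*)   = 29.9545

x* = (-3, -0.9091), lambda* = (-9.1818)


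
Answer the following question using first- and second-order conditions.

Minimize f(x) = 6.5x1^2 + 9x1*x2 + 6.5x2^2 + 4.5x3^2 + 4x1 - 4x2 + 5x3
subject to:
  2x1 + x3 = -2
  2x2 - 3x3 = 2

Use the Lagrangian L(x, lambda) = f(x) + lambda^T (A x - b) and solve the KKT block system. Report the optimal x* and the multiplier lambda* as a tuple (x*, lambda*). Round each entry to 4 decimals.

Form the Lagrangian:
  L(x, lambda) = (1/2) x^T Q x + c^T x + lambda^T (A x - b)
Stationarity (grad_x L = 0): Q x + c + A^T lambda = 0.
Primal feasibility: A x = b.

This gives the KKT block system:
  [ Q   A^T ] [ x     ]   [-c ]
  [ A    0  ] [ lambda ] = [ b ]

Solving the linear system:
  x*      = (-0.9107, 0.7321, -0.1786)
  lambda* = (0.625, 1.3393)
  f(x*)   = -4.4464

x* = (-0.9107, 0.7321, -0.1786), lambda* = (0.625, 1.3393)


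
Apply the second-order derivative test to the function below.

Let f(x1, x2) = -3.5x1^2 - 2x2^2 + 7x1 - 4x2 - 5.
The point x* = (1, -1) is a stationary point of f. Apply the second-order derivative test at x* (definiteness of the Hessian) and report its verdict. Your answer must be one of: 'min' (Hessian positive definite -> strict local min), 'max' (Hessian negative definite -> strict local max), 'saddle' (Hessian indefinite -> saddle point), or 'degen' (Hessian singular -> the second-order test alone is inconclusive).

Compute the Hessian H = grad^2 f:
  H = [[-7, 0], [0, -4]]
Verify stationarity: grad f(x*) = H x* + g = (0, 0).
Eigenvalues of H: -7, -4.
Both eigenvalues < 0, so H is negative definite -> x* is a strict local max.

max


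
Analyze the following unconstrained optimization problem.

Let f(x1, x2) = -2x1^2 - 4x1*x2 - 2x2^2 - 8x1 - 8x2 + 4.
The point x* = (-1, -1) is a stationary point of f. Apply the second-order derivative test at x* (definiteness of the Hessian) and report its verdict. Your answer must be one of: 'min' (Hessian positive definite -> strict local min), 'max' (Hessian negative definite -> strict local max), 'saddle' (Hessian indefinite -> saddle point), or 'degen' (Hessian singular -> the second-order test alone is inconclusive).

Compute the Hessian H = grad^2 f:
  H = [[-4, -4], [-4, -4]]
Verify stationarity: grad f(x*) = H x* + g = (0, 0).
Eigenvalues of H: -8, 0.
H has a zero eigenvalue (singular; negative semidefinite but not definite), so H is neither positive definite, negative definite, nor indefinite. The second-order test alone is inconclusive -> degen.
(Indeed, f is constant along the null direction of H through x*, so x* is not a strict local extremum.)

degen


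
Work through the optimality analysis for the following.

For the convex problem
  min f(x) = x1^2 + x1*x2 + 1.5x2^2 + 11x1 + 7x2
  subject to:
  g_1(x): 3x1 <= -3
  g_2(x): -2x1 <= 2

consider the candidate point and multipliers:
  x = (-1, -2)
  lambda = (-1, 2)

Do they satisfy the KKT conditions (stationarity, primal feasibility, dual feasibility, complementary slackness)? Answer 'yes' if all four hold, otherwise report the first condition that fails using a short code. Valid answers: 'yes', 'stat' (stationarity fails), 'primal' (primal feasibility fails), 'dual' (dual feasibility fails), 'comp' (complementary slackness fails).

Gradient of f: grad f(x) = Q x + c = (7, 0)
Constraint values g_i(x) = a_i^T x - b_i:
  g_1((-1, -2)) = 0
  g_2((-1, -2)) = 0
Stationarity residual: grad f(x) + sum_i lambda_i a_i = (0, 0)
  -> stationarity OK
Primal feasibility (all g_i <= 0): OK
Dual feasibility (all lambda_i >= 0): FAILS
Complementary slackness (lambda_i * g_i(x) = 0 for all i): OK

Verdict: the first failing condition is dual_feasibility -> dual.

dual


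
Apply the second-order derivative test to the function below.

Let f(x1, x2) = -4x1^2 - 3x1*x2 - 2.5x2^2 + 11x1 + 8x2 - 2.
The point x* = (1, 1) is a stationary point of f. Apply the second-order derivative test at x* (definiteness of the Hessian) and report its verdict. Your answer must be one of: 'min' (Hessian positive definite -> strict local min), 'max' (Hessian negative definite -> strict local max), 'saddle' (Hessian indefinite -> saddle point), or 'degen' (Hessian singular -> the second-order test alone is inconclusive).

Compute the Hessian H = grad^2 f:
  H = [[-8, -3], [-3, -5]]
Verify stationarity: grad f(x*) = H x* + g = (0, 0).
Eigenvalues of H: -9.8541, -3.1459.
Both eigenvalues < 0, so H is negative definite -> x* is a strict local max.

max


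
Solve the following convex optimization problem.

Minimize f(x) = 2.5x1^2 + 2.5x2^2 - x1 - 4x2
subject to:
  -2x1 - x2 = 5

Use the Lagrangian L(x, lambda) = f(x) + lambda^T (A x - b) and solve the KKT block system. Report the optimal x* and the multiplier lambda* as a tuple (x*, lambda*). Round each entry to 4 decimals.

Form the Lagrangian:
  L(x, lambda) = (1/2) x^T Q x + c^T x + lambda^T (A x - b)
Stationarity (grad_x L = 0): Q x + c + A^T lambda = 0.
Primal feasibility: A x = b.

This gives the KKT block system:
  [ Q   A^T ] [ x     ]   [-c ]
  [ A    0  ] [ lambda ] = [ b ]

Solving the linear system:
  x*      = (-2.28, -0.44)
  lambda* = (-6.2)
  f(x*)   = 17.52

x* = (-2.28, -0.44), lambda* = (-6.2)


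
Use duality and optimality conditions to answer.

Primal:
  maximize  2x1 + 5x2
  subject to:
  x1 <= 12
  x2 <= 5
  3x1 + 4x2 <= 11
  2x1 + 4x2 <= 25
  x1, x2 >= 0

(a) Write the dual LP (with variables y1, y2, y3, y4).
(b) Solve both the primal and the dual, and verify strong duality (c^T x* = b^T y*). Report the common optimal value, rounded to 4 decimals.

The standard primal-dual pair for 'max c^T x s.t. A x <= b, x >= 0' is:
  Dual:  min b^T y  s.t.  A^T y >= c,  y >= 0.

So the dual LP is:
  minimize  12y1 + 5y2 + 11y3 + 25y4
  subject to:
    y1 + 3y3 + 2y4 >= 2
    y2 + 4y3 + 4y4 >= 5
    y1, y2, y3, y4 >= 0

Solving the primal: x* = (0, 2.75).
  primal value c^T x* = 13.75.
Solving the dual: y* = (0, 0, 1.25, 0).
  dual value b^T y* = 13.75.
Strong duality: c^T x* = b^T y*. Confirmed.

13.75


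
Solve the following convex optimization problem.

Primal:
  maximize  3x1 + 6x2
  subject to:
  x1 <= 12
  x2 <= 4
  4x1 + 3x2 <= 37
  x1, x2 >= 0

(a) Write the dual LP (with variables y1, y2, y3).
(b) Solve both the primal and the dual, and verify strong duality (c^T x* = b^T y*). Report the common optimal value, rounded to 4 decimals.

The standard primal-dual pair for 'max c^T x s.t. A x <= b, x >= 0' is:
  Dual:  min b^T y  s.t.  A^T y >= c,  y >= 0.

So the dual LP is:
  minimize  12y1 + 4y2 + 37y3
  subject to:
    y1 + 4y3 >= 3
    y2 + 3y3 >= 6
    y1, y2, y3 >= 0

Solving the primal: x* = (6.25, 4).
  primal value c^T x* = 42.75.
Solving the dual: y* = (0, 3.75, 0.75).
  dual value b^T y* = 42.75.
Strong duality: c^T x* = b^T y*. Confirmed.

42.75


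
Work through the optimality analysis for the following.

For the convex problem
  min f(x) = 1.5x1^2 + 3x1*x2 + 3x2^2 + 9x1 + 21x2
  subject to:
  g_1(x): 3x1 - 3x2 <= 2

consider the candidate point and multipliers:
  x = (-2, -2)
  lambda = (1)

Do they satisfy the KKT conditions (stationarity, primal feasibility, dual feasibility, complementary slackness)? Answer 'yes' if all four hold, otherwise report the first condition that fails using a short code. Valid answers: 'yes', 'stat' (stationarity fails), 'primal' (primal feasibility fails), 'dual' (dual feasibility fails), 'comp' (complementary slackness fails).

Gradient of f: grad f(x) = Q x + c = (-3, 3)
Constraint values g_i(x) = a_i^T x - b_i:
  g_1((-2, -2)) = -2
Stationarity residual: grad f(x) + sum_i lambda_i a_i = (0, 0)
  -> stationarity OK
Primal feasibility (all g_i <= 0): OK
Dual feasibility (all lambda_i >= 0): OK
Complementary slackness (lambda_i * g_i(x) = 0 for all i): FAILS

Verdict: the first failing condition is complementary_slackness -> comp.

comp


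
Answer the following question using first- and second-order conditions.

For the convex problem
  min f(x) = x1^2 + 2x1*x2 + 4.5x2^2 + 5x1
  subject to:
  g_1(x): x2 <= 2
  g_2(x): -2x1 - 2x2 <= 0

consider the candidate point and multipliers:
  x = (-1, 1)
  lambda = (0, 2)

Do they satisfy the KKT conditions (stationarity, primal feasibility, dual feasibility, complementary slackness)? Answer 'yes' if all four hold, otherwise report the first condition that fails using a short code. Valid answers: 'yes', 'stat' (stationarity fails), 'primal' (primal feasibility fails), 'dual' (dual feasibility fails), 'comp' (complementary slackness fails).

Gradient of f: grad f(x) = Q x + c = (5, 7)
Constraint values g_i(x) = a_i^T x - b_i:
  g_1((-1, 1)) = -1
  g_2((-1, 1)) = 0
Stationarity residual: grad f(x) + sum_i lambda_i a_i = (1, 3)
  -> stationarity FAILS
Primal feasibility (all g_i <= 0): OK
Dual feasibility (all lambda_i >= 0): OK
Complementary slackness (lambda_i * g_i(x) = 0 for all i): OK

Verdict: the first failing condition is stationarity -> stat.

stat


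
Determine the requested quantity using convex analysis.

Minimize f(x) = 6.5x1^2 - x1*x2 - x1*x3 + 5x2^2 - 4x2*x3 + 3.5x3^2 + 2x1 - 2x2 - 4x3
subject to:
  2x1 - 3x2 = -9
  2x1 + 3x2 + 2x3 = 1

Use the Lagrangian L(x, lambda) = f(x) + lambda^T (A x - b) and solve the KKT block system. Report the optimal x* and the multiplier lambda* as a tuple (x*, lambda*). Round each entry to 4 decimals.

Form the Lagrangian:
  L(x, lambda) = (1/2) x^T Q x + c^T x + lambda^T (A x - b)
Stationarity (grad_x L = 0): Q x + c + A^T lambda = 0.
Primal feasibility: A x = b.

This gives the KKT block system:
  [ Q   A^T ] [ x     ]   [-c ]
  [ A    0  ] [ lambda ] = [ b ]

Solving the linear system:
  x*      = (-2.0473, 1.6352, 0.0945)
  lambda* = (9.2561, 3.9159)
  f(x*)   = 35.8233

x* = (-2.0473, 1.6352, 0.0945), lambda* = (9.2561, 3.9159)


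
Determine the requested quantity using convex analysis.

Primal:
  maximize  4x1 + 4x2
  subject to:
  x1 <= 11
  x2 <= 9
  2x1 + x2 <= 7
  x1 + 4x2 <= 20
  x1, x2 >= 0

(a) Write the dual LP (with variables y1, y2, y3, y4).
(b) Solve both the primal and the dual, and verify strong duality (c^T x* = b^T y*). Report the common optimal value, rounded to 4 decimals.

The standard primal-dual pair for 'max c^T x s.t. A x <= b, x >= 0' is:
  Dual:  min b^T y  s.t.  A^T y >= c,  y >= 0.

So the dual LP is:
  minimize  11y1 + 9y2 + 7y3 + 20y4
  subject to:
    y1 + 2y3 + y4 >= 4
    y2 + y3 + 4y4 >= 4
    y1, y2, y3, y4 >= 0

Solving the primal: x* = (1.1429, 4.7143).
  primal value c^T x* = 23.4286.
Solving the dual: y* = (0, 0, 1.7143, 0.5714).
  dual value b^T y* = 23.4286.
Strong duality: c^T x* = b^T y*. Confirmed.

23.4286


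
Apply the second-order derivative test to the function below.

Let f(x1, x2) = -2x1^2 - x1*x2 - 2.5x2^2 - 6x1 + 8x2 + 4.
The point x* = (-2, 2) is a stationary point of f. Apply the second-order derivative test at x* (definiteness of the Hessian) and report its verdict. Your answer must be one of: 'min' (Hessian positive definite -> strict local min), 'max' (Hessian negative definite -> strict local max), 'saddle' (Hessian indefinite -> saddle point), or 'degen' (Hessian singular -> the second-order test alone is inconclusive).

Compute the Hessian H = grad^2 f:
  H = [[-4, -1], [-1, -5]]
Verify stationarity: grad f(x*) = H x* + g = (0, 0).
Eigenvalues of H: -5.618, -3.382.
Both eigenvalues < 0, so H is negative definite -> x* is a strict local max.

max


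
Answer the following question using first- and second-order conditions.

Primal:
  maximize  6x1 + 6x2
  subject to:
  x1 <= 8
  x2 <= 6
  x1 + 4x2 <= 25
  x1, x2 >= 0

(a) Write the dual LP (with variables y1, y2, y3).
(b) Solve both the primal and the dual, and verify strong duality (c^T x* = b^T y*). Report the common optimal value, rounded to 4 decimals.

The standard primal-dual pair for 'max c^T x s.t. A x <= b, x >= 0' is:
  Dual:  min b^T y  s.t.  A^T y >= c,  y >= 0.

So the dual LP is:
  minimize  8y1 + 6y2 + 25y3
  subject to:
    y1 + y3 >= 6
    y2 + 4y3 >= 6
    y1, y2, y3 >= 0

Solving the primal: x* = (8, 4.25).
  primal value c^T x* = 73.5.
Solving the dual: y* = (4.5, 0, 1.5).
  dual value b^T y* = 73.5.
Strong duality: c^T x* = b^T y*. Confirmed.

73.5


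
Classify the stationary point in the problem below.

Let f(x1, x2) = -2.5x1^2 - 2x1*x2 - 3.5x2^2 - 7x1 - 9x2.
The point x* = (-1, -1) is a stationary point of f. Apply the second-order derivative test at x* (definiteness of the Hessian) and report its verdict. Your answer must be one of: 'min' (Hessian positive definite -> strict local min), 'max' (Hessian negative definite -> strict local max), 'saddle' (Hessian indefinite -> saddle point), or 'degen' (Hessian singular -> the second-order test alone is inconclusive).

Compute the Hessian H = grad^2 f:
  H = [[-5, -2], [-2, -7]]
Verify stationarity: grad f(x*) = H x* + g = (0, 0).
Eigenvalues of H: -8.2361, -3.7639.
Both eigenvalues < 0, so H is negative definite -> x* is a strict local max.

max


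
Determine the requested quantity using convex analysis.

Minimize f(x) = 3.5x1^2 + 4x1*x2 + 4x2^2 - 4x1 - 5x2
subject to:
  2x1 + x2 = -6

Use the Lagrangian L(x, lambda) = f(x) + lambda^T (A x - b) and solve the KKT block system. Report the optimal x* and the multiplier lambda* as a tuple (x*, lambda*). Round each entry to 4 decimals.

Form the Lagrangian:
  L(x, lambda) = (1/2) x^T Q x + c^T x + lambda^T (A x - b)
Stationarity (grad_x L = 0): Q x + c + A^T lambda = 0.
Primal feasibility: A x = b.

This gives the KKT block system:
  [ Q   A^T ] [ x     ]   [-c ]
  [ A    0  ] [ lambda ] = [ b ]

Solving the linear system:
  x*      = (-3.3913, 0.7826)
  lambda* = (12.3043)
  f(x*)   = 41.7391

x* = (-3.3913, 0.7826), lambda* = (12.3043)


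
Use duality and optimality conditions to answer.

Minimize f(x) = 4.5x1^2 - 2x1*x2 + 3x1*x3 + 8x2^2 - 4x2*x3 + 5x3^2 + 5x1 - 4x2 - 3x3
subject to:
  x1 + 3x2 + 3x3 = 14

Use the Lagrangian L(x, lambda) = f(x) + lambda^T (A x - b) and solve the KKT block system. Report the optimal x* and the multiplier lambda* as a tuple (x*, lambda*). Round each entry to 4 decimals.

Form the Lagrangian:
  L(x, lambda) = (1/2) x^T Q x + c^T x + lambda^T (A x - b)
Stationarity (grad_x L = 0): Q x + c + A^T lambda = 0.
Primal feasibility: A x = b.

This gives the KKT block system:
  [ Q   A^T ] [ x     ]   [-c ]
  [ A    0  ] [ lambda ] = [ b ]

Solving the linear system:
  x*      = (-0.468, 1.9464, 2.8763)
  lambda* = (-5.5244)
  f(x*)   = 29.2936

x* = (-0.468, 1.9464, 2.8763), lambda* = (-5.5244)


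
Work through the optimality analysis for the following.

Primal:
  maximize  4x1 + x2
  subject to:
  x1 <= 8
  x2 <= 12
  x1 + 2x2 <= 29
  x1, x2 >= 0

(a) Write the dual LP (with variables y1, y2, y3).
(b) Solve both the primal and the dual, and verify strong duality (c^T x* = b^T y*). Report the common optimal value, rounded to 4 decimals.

The standard primal-dual pair for 'max c^T x s.t. A x <= b, x >= 0' is:
  Dual:  min b^T y  s.t.  A^T y >= c,  y >= 0.

So the dual LP is:
  minimize  8y1 + 12y2 + 29y3
  subject to:
    y1 + y3 >= 4
    y2 + 2y3 >= 1
    y1, y2, y3 >= 0

Solving the primal: x* = (8, 10.5).
  primal value c^T x* = 42.5.
Solving the dual: y* = (3.5, 0, 0.5).
  dual value b^T y* = 42.5.
Strong duality: c^T x* = b^T y*. Confirmed.

42.5


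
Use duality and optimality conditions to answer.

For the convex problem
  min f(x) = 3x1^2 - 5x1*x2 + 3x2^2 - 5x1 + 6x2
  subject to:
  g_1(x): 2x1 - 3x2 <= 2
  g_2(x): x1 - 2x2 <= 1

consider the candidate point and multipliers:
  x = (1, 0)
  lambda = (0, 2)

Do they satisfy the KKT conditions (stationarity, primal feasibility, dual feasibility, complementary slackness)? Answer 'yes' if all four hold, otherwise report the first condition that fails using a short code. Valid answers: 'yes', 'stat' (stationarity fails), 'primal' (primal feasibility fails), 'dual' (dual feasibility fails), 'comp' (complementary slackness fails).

Gradient of f: grad f(x) = Q x + c = (1, 1)
Constraint values g_i(x) = a_i^T x - b_i:
  g_1((1, 0)) = 0
  g_2((1, 0)) = 0
Stationarity residual: grad f(x) + sum_i lambda_i a_i = (3, -3)
  -> stationarity FAILS
Primal feasibility (all g_i <= 0): OK
Dual feasibility (all lambda_i >= 0): OK
Complementary slackness (lambda_i * g_i(x) = 0 for all i): OK

Verdict: the first failing condition is stationarity -> stat.

stat


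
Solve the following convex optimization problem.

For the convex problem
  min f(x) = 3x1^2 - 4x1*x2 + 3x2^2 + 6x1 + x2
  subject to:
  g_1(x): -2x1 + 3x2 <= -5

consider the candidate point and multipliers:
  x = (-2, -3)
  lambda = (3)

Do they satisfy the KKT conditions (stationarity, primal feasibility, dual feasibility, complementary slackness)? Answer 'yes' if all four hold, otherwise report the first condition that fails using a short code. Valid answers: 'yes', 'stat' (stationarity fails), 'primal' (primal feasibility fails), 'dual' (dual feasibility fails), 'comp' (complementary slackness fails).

Gradient of f: grad f(x) = Q x + c = (6, -9)
Constraint values g_i(x) = a_i^T x - b_i:
  g_1((-2, -3)) = 0
Stationarity residual: grad f(x) + sum_i lambda_i a_i = (0, 0)
  -> stationarity OK
Primal feasibility (all g_i <= 0): OK
Dual feasibility (all lambda_i >= 0): OK
Complementary slackness (lambda_i * g_i(x) = 0 for all i): OK

Verdict: yes, KKT holds.

yes


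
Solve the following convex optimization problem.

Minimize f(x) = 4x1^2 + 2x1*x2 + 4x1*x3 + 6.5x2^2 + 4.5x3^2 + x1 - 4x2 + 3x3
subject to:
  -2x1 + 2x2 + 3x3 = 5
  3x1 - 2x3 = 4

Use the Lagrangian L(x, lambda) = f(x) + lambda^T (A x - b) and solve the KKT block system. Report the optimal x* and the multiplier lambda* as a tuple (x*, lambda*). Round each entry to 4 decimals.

Form the Lagrangian:
  L(x, lambda) = (1/2) x^T Q x + c^T x + lambda^T (A x - b)
Stationarity (grad_x L = 0): Q x + c + A^T lambda = 0.
Primal feasibility: A x = b.

This gives the KKT block system:
  [ Q   A^T ] [ x     ]   [-c ]
  [ A    0  ] [ lambda ] = [ b ]

Solving the linear system:
  x*      = (1.8515, 3.1856, 0.7773)
  lambda* = (-20.5579, -22.1361)
  f(x*)   = 91.3875

x* = (1.8515, 3.1856, 0.7773), lambda* = (-20.5579, -22.1361)


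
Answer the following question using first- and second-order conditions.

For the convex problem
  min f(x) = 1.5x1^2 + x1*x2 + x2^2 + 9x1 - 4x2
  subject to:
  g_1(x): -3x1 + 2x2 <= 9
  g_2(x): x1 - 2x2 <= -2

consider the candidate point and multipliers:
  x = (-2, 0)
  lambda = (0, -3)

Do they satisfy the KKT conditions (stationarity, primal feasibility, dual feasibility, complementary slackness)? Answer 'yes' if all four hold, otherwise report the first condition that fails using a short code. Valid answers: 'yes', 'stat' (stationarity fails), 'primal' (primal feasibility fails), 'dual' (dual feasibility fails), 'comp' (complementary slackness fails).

Gradient of f: grad f(x) = Q x + c = (3, -6)
Constraint values g_i(x) = a_i^T x - b_i:
  g_1((-2, 0)) = -3
  g_2((-2, 0)) = 0
Stationarity residual: grad f(x) + sum_i lambda_i a_i = (0, 0)
  -> stationarity OK
Primal feasibility (all g_i <= 0): OK
Dual feasibility (all lambda_i >= 0): FAILS
Complementary slackness (lambda_i * g_i(x) = 0 for all i): OK

Verdict: the first failing condition is dual_feasibility -> dual.

dual


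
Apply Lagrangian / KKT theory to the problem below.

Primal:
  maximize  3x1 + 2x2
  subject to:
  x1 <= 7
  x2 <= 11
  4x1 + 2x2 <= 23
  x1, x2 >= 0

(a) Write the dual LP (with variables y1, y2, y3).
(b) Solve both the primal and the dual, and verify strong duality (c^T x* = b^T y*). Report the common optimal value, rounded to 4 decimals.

The standard primal-dual pair for 'max c^T x s.t. A x <= b, x >= 0' is:
  Dual:  min b^T y  s.t.  A^T y >= c,  y >= 0.

So the dual LP is:
  minimize  7y1 + 11y2 + 23y3
  subject to:
    y1 + 4y3 >= 3
    y2 + 2y3 >= 2
    y1, y2, y3 >= 0

Solving the primal: x* = (0.25, 11).
  primal value c^T x* = 22.75.
Solving the dual: y* = (0, 0.5, 0.75).
  dual value b^T y* = 22.75.
Strong duality: c^T x* = b^T y*. Confirmed.

22.75


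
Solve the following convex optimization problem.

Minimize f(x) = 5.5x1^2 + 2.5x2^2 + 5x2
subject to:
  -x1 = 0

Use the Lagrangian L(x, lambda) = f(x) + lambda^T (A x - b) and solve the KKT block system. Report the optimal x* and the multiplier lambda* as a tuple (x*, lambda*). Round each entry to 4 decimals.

Form the Lagrangian:
  L(x, lambda) = (1/2) x^T Q x + c^T x + lambda^T (A x - b)
Stationarity (grad_x L = 0): Q x + c + A^T lambda = 0.
Primal feasibility: A x = b.

This gives the KKT block system:
  [ Q   A^T ] [ x     ]   [-c ]
  [ A    0  ] [ lambda ] = [ b ]

Solving the linear system:
  x*      = (0, -1)
  lambda* = (0)
  f(x*)   = -2.5

x* = (0, -1), lambda* = (0)


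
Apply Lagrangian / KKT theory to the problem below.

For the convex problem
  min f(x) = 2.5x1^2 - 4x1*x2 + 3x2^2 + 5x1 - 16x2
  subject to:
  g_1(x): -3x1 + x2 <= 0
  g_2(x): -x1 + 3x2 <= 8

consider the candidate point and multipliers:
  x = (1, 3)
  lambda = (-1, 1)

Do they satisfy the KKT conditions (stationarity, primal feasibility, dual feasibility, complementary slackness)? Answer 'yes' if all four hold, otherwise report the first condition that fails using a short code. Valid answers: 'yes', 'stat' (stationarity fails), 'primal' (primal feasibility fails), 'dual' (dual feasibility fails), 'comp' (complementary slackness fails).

Gradient of f: grad f(x) = Q x + c = (-2, -2)
Constraint values g_i(x) = a_i^T x - b_i:
  g_1((1, 3)) = 0
  g_2((1, 3)) = 0
Stationarity residual: grad f(x) + sum_i lambda_i a_i = (0, 0)
  -> stationarity OK
Primal feasibility (all g_i <= 0): OK
Dual feasibility (all lambda_i >= 0): FAILS
Complementary slackness (lambda_i * g_i(x) = 0 for all i): OK

Verdict: the first failing condition is dual_feasibility -> dual.

dual


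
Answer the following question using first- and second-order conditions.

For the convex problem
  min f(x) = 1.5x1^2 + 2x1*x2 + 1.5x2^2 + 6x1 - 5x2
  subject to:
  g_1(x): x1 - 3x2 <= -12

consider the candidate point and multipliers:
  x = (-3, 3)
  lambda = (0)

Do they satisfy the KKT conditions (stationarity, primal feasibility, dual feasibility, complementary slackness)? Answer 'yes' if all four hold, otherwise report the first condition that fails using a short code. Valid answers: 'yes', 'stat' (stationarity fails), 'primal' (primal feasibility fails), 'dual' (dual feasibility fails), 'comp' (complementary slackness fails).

Gradient of f: grad f(x) = Q x + c = (3, -2)
Constraint values g_i(x) = a_i^T x - b_i:
  g_1((-3, 3)) = 0
Stationarity residual: grad f(x) + sum_i lambda_i a_i = (3, -2)
  -> stationarity FAILS
Primal feasibility (all g_i <= 0): OK
Dual feasibility (all lambda_i >= 0): OK
Complementary slackness (lambda_i * g_i(x) = 0 for all i): OK

Verdict: the first failing condition is stationarity -> stat.

stat


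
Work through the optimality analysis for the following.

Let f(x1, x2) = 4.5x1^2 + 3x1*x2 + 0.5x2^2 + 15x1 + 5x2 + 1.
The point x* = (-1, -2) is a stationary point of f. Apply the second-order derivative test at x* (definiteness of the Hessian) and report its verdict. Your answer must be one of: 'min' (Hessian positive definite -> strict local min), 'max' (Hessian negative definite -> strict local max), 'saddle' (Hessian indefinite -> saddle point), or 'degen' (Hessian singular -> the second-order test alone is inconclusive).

Compute the Hessian H = grad^2 f:
  H = [[9, 3], [3, 1]]
Verify stationarity: grad f(x*) = H x* + g = (0, 0).
Eigenvalues of H: 0, 10.
H has a zero eigenvalue (singular; positive semidefinite but not definite), so H is neither positive definite, negative definite, nor indefinite. The second-order test alone is inconclusive -> degen.
(Indeed, f is constant along the null direction of H through x*, so x* is not a strict local extremum.)

degen


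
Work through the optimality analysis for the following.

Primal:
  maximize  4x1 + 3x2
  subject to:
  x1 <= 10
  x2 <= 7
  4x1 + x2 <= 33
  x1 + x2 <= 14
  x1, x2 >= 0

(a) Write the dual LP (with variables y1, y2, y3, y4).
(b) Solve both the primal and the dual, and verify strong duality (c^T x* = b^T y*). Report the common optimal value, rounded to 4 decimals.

The standard primal-dual pair for 'max c^T x s.t. A x <= b, x >= 0' is:
  Dual:  min b^T y  s.t.  A^T y >= c,  y >= 0.

So the dual LP is:
  minimize  10y1 + 7y2 + 33y3 + 14y4
  subject to:
    y1 + 4y3 + y4 >= 4
    y2 + y3 + y4 >= 3
    y1, y2, y3, y4 >= 0

Solving the primal: x* = (6.5, 7).
  primal value c^T x* = 47.
Solving the dual: y* = (0, 2, 1, 0).
  dual value b^T y* = 47.
Strong duality: c^T x* = b^T y*. Confirmed.

47


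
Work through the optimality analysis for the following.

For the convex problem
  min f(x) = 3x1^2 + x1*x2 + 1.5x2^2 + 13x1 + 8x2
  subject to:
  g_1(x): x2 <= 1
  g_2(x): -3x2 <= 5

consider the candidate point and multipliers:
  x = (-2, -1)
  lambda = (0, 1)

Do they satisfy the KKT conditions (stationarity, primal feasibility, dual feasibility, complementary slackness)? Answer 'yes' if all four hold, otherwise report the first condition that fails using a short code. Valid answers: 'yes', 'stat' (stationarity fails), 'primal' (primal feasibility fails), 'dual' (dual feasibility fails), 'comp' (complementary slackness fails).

Gradient of f: grad f(x) = Q x + c = (0, 3)
Constraint values g_i(x) = a_i^T x - b_i:
  g_1((-2, -1)) = -2
  g_2((-2, -1)) = -2
Stationarity residual: grad f(x) + sum_i lambda_i a_i = (0, 0)
  -> stationarity OK
Primal feasibility (all g_i <= 0): OK
Dual feasibility (all lambda_i >= 0): OK
Complementary slackness (lambda_i * g_i(x) = 0 for all i): FAILS

Verdict: the first failing condition is complementary_slackness -> comp.

comp


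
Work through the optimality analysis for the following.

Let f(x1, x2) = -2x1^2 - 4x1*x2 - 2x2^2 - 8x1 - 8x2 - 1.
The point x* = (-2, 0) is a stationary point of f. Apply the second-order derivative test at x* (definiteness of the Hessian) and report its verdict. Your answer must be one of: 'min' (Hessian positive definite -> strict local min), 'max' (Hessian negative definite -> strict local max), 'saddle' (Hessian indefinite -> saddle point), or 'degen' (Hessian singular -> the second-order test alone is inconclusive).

Compute the Hessian H = grad^2 f:
  H = [[-4, -4], [-4, -4]]
Verify stationarity: grad f(x*) = H x* + g = (0, 0).
Eigenvalues of H: -8, 0.
H has a zero eigenvalue (singular; negative semidefinite but not definite), so H is neither positive definite, negative definite, nor indefinite. The second-order test alone is inconclusive -> degen.
(Indeed, f is constant along the null direction of H through x*, so x* is not a strict local extremum.)

degen
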